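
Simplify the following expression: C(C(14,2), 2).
4,095

Explanation: C(14,2) = 91, then C(91, 2) = 4,095.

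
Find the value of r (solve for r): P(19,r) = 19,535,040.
6

Explanation: P(19,r) = 19·18·…·(19−r+1), a product of r factors. Multiplying down from 19: 19 = 19; 19·18 = 342; 19·18·17 = 5,814; 19·18·17·16 = 93,024; 19·18·17·16·15 = 1,395,360; 19·18·17·16·15·14 = 19,535,040 ✓ (6 factors). So r = 6.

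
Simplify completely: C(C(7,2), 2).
210

Explanation: C(7,2) = 21, then C(21, 2) = 210.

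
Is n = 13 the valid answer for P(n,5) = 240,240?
No

Reasoning: P(13,5) = 13·12·11·10·9 = 154,440, which does not equal 240,240.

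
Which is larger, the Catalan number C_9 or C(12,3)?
C_9 = C(18,9)/(9+1) = 48,620/10 = 4,862; C(12,3) = 220.
Final answer: C_9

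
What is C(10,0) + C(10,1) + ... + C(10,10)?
Sum of binomial coefficients = 2^10 = 1,024.
Final answer: 1,024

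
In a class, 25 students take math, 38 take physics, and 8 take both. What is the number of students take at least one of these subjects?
55

|A∪B| = |A|+|B|-|A∩B| = 25+38-8 = 55.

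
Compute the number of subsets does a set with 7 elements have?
128

Reasoning: Each element can be included or excluded: 2^7 = 128.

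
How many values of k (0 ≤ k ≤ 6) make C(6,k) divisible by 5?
Checking C(6,k) mod 5 for k = 0..6: divisible at k = 2, 3, 4. That's 3 values.

Answer: 3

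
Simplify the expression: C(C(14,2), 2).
4,095
C(14,2) = 91, then C(91, 2) = 4,095.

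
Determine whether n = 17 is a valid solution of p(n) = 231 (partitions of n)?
No
Pentagonal recurrence p(n) = p(n−1) + p(n−2) − p(n−5) − p(n−7) + …: p(17) = p(16) + p(15) − p(12) − p(10) + p(5) + p(2) = 231 + 176 − 77 − 42 + 7 + 2 = 297, which does not equal 231.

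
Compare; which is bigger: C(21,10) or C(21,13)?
C(21,10)
C(21,10)=352,716, C(21,13)=203,490.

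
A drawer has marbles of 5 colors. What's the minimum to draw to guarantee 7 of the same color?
31

Working:
Worst case: 6 of each = 30. One more: 31.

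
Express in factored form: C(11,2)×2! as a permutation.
P(11,2)

Explanation: C(11,2)×2! = [11!/(2!(9)!)]×2! = 11!/(9)! = P(11,2) = 110.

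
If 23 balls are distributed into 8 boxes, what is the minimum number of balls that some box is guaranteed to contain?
Pigeonhole: ⌈23/8⌉ = 3.

Answer: 3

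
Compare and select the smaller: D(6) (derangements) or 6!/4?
6!/4

D(6) = (6-1)·[D(5) + D(4)] = 5·[44 + 9] = 265; 6!/4 = 720/4 = 180.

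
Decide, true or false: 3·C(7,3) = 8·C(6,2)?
False

Working:
Absorption identity k·C(n,k) = n·C(n-1,k-1). LHS = 3·35 = 105; RHS = 8·15 = 120.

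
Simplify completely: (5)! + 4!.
144

Explanation: (5)! + 4! = (5)·4! + 4! = (5+1)·4! = 6·4! = 144.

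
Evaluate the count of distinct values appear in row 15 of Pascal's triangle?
8

Explanation: Row 15 has entries C(15,0)..C(15,15); by symmetry C(15,k)=C(15,15-k), giving 8 distinct values.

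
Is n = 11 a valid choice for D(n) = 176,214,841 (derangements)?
No

Reasoning: D(11) = (11-1)·[D(10) + D(9)] = 10·[1,334,961 + 133,496] = 14,684,570, which does not equal 176,214,841.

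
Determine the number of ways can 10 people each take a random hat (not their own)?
1,334,961

Solution: Using D(n) = (n-1)[D(n-1) + D(n-2)]:
D(10) = (10-1) × [D(9) + D(8)]
      = 9 × [133496 + 14833]
      = 9 × 148329
      = 1,334,961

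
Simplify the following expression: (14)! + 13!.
93,405,312,000

(14)! + 13! = (14)·13! + 13! = (14+1)·13! = 15·13! = 93,405,312,000.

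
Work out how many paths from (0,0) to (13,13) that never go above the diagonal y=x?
742,900

Explanation: Counted by the Catalan number C_13: C_13 = C(26,13)/(13+1) = 10,400,600/14 = 742,900.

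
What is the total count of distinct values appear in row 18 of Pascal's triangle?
Row 18 has entries C(18,0)..C(18,18); by symmetry C(18,k)=C(18,18-k), giving 10 distinct values.
Final answer: 10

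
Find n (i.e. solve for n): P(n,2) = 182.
P(n,2) = n(n−1) is increasing in n; n(n−1) ≈ (n−0.5)^2 = 182 gives n ≈ 14.0. Check: P(12,2) = 132, P(13,2) = 156, P(14,2) = 182 ✓. So n = 14.
Final answer: 14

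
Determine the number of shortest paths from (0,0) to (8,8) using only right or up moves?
12,870

Reasoning: Choose 8 rights from 16 moves: C(16,8) = 12,870.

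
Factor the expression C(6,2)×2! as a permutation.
P(6,2)
C(6,2)×2! = [6!/(2!(4)!)]×2! = 6!/(4)! = P(6,2) = 30.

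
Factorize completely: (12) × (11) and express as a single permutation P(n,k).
P(12,2) = 12!/(10)!

Product of 2 consecutive descending integers starting at 12: P(12,2) = 12!/10! = 132.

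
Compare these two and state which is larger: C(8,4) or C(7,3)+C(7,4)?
Equal

Reasoning: By Pascal's identity: C(8,4) = C(7,3)+C(7,4) = 70. Equal.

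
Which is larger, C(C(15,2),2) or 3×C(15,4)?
C(C(15,2),2)

Reasoning: C(C(15,2),2)=5,460, 3×C(15,4)=4,095.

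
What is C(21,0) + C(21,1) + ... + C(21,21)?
Sum of binomial coefficients = 2^21 = 2,097,152.
Final answer: 2,097,152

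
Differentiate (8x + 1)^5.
40(8x + 1)^4

Chain rule: 5(8x+1)^{4} × 8 = 40(8x+1)^{4}.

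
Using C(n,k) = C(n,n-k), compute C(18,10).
43,758

Reasoning: C(18,10) = C(18,8) = 43,758.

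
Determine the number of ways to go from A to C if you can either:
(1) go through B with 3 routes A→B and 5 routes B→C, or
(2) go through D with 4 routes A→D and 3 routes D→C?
Route via B: 3×5=15. Route via D: 4×3=12. Total: 27.
Final answer: 27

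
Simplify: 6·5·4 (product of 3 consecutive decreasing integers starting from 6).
This is P(6,3) = 6!/(3)! = 120.
Final answer: 120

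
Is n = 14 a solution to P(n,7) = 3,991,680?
No

Solution: P(14,7) = 14·13·12·11·10·9·8 = 17,297,280, which does not equal 3,991,680.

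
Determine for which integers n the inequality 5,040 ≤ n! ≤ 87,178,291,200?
7, 8, 9, 10, 11, 12, 13, 14

Working:
n! is strictly increasing; 7! = 5,040 and 14! = 87,178,291,200, so valid n = 7, 8, 9, 10, 11, 12, 13, 14.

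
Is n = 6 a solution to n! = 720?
Yes

Working:
6! = 6·5! = 6·120 = 720, which equals 720.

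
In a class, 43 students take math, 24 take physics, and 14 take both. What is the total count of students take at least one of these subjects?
|A∪B| = |A|+|B|-|A∩B| = 43+24-14 = 53.

Answer: 53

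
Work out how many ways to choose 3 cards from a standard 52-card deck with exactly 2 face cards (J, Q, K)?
2,640

Explanation: 12 face cards and 40 non-face cards: C(12,2) × C(40,1) = 66 × 40 = 2,640.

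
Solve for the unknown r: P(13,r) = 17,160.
4

Solution: P(13,r) = 13·12·…·(13−r+1), a product of r factors. Multiplying down from 13: 13 = 13; 13·12 = 156; 13·12·11 = 1,716; 13·12·11·10 = 17,160 ✓ (4 factors). So r = 4.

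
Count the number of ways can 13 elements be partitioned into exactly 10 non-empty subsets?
39,325

This equals S(13,10), the Stirling number of the 2nd kind.
Using the Stirling recurrence: S(n,k) = k·S(n-1,k) + S(n-1,k-1)
S(13,10) = 10·S(12,10) + S(12,9)
         = 10·1705 + 22275
         = 17050 + 22275
         = 39,325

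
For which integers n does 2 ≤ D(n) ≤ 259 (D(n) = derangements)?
3, 4, 5

Reasoning: Using D(n) = (n−1)[D(n−1) + D(n−2)] with D(1)=0, D(2)=1: D(2)=1; D(3)=2; D(4)=9; D(5)=44; D(6)=265. So valid n = 3, 4, 5.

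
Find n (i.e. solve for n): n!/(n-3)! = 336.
n!/(n-3)! = n×(n-1)×(n-2), a product of 3 consecutive integers ≈ (n−1)^3. 336^(1/3) + 1 ≈ 8.0; check n = 8: 8×7×6 = 336 ✓. So n = 8.

Answer: 8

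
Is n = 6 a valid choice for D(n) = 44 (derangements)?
No
D(6) = (6-1)·[D(5) + D(4)] = 5·[44 + 9] = 265, which does not equal 44.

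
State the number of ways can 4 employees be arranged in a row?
24

Working:
Arrangements of 4 distinct objects: 4! = 24.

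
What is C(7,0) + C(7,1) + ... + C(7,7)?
128

Reasoning: Sum of binomial coefficients = 2^7 = 128.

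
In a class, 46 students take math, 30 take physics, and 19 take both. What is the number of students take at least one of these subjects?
57
|A∪B| = |A|+|B|-|A∩B| = 46+30-19 = 57.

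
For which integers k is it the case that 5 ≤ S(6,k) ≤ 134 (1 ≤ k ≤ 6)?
2, 3, 4, 5
S(6,1)=1; S(6,2)=31; S(6,3)=90; S(6,4)=65; S(6,5)=15; S(6,6)=1. So valid k = 2, 3, 4, 5.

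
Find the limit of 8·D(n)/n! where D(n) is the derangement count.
8/e

Working:
D(n)/n! → 1/e, so 8·D(n)/n! → 8/e.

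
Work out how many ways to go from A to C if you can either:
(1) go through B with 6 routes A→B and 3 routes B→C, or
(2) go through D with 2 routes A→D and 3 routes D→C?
Route via B: 6×3=18. Route via D: 2×3=6. Total: 24.
Final answer: 24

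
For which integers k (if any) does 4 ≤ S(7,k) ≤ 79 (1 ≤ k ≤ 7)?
S(7,1)=1; S(7,2)=63; S(7,3)=301; S(7,4)=350; S(7,5)=140; S(7,6)=21; S(7,7)=1. So valid k = 2, 6.

Answer: 2, 6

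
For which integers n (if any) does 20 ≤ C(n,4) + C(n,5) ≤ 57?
6, 7

C(5,4)+C(5,5)=6; C(6,4)+C(6,5)=21; C(7,4)+C(7,5)=56; C(8,4)+C(8,5)=126. So valid n = 6, 7.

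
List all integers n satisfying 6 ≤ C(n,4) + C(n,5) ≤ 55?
5, 6
C(4,4)+C(4,5)=1; C(5,4)+C(5,5)=6; C(6,4)+C(6,5)=21; C(7,4)+C(7,5)=56. So valid n = 5, 6.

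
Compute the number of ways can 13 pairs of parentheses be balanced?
Using the Catalan number formula: C_n = C(2n, n) / (n+1)
C_13 = C(26, 13) / (13+1)
     = 10400600 / 14
     = 742,900

Answer: 742,900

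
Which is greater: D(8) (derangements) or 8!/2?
8!/2

Explanation: D(8) = (8-1)·[D(7) + D(6)] = 7·[1,854 + 265] = 14,833; 8!/2 = 40,320/2 = 20,160.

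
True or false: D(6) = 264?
False

Derangements of 6 elements: D(6) = (6-1)·[D(5) + D(4)] = 5·[44 + 9] = 265.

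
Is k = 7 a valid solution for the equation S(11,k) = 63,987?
S(11,7) = 7·S(10,7) + S(10,6) = 7·5,880 + 22,827 = 63,987, which equals 63,987.

Answer: Yes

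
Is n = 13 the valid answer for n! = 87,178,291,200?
No

Solution: 13! = 13·12! = 13·479,001,600 = 6,227,020,800, which does not equal 87,178,291,200.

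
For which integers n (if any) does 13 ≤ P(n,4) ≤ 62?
P(3,4)=0; P(4,4)=24; P(5,4)=120. So valid n = 4.

Answer: 4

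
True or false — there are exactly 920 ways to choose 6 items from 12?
False
C(12,6) = 924 ≠ 920.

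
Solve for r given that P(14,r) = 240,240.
5
P(14,r) = 14·13·…·(14−r+1), a product of r factors. Multiplying down from 14: 14 = 14; 14·13 = 182; 14·13·12 = 2,184; 14·13·12·11 = 24,024; 14·13·12·11·10 = 240,240 ✓ (5 factors). So r = 5.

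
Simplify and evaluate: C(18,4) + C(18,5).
11,628

Solution: By Pascal's identity: C(19,5) = 11,628.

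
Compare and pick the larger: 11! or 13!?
13!

Explanation: 11!=39,916,800, 13!=6,227,020,800. 13! > 11!.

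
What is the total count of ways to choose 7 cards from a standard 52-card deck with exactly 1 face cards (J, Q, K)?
46,060,560

12 face cards and 40 non-face cards: C(12,1) × C(40,6) = 12 × 3,838,380 = 46,060,560.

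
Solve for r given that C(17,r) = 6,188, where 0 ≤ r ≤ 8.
5

Explanation: C(17,r) is increasing for 0 ≤ r ≤ 8. Stepping up (C(17,r+1) = C(17,r)·(17−r)/(r+1)): C(17,1) = 17, C(17,2) = 136, C(17,3) = 680, C(17,4) = 2,380, C(17,5) = 6,188 ✓. So r = 5.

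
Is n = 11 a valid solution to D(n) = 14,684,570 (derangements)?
Yes
D(11) = (11-1)·[D(10) + D(9)] = 10·[1,334,961 + 133,496] = 14,684,570, which equals 14,684,570.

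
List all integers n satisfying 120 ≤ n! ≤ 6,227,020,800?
n! is strictly increasing; 5! = 120 and 13! = 6,227,020,800, so valid n = 5, 6, 7, 8, 9, 10, 11, 12, 13.

Answer: 5, 6, 7, 8, 9, 10, 11, 12, 13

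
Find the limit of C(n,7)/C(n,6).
∞

Reasoning: C(n,7)/C(n,6) = (n-6)/7 → ∞ as n → ∞.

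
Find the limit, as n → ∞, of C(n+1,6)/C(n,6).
1

Reasoning: Both numerator and denominator grow as n^6/6! for large n, so the ratio → 1.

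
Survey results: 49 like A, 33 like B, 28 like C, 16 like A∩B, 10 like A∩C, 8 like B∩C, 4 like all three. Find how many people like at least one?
80

|A∪B∪C| = 49+33+28-16-10-8+4 = 80.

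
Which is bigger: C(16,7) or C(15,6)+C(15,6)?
C(16,7)

Reasoning: C(16,7)=11,440; C(15,6)+C(15,6)=5,005+5,005=10,010.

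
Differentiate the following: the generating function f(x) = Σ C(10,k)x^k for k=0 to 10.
Σ k·C(10,k)x^(k-1) for k=1 to 10

Working:
Term-by-term differentiation gives Σ k·C(10,k)x^{k-1} for k=1 to 10.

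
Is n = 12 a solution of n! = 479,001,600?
Yes

12! = 12·11! = 12·39,916,800 = 479,001,600, which equals 479,001,600.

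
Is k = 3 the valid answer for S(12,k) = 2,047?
No
S(12,3) = 3·S(11,3) + S(11,2) = 3·28,501 + 1,023 = 86,526, which does not equal 2,047.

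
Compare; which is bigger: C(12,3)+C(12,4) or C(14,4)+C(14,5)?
C(14,4)+C(14,5)

Solution: First=715, Second=3,003.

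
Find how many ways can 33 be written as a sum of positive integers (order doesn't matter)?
Pentagonal recurrence p(n) = p(n−1) + p(n−2) − p(n−5) − p(n−7) + …: p(33) = p(32) + p(31) − p(28) − p(26) + p(21) + p(18) − p(11) − p(7) = 8,349 + 6,842 − 3,718 − 2,436 + 792 + 385 − 56 − 15 = 10,143.
Final answer: 10,143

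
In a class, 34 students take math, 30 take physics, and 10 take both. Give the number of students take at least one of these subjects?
54

Solution: |A∪B| = |A|+|B|-|A∩B| = 34+30-10 = 54.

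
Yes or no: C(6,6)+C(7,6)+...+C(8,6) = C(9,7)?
Yes

Reasoning: Hockey stick identity gives Σ = C(9,7) = 36; RHS C(9,7) = 36.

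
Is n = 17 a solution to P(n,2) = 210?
P(17,2) = 17·16 = 272, which does not equal 210.

Answer: No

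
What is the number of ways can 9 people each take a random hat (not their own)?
133,496

Working:
Using D(n) = (n-1)[D(n-1) + D(n-2)]:
D(9) = (9-1) × [D(8) + D(7)]
      = 8 × [14833 + 1854]
      = 8 × 16687
      = 133,496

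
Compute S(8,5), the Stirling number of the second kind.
1,050

Solution: Using the Stirling recurrence: S(n,k) = k·S(n-1,k) + S(n-1,k-1)
S(8,5) = 5·S(7,5) + S(7,4)
         = 5·140 + 350
         = 700 + 350
         = 1,050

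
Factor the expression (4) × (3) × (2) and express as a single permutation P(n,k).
Product of 3 consecutive descending integers starting at 4: P(4,3) = 4!/1! = 24.
Final answer: P(4,3) = 4!/(1)!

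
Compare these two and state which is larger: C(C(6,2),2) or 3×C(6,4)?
C(C(6,2),2)

C(C(6,2),2)=105, 3×C(6,4)=45.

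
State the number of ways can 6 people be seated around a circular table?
Circular arrangements: (6-1)! = 120.

Answer: 120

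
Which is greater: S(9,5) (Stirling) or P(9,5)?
P(9,5)

Reasoning: S(9,5) = 5·S(8,5) + S(8,4) = 5·1,050 + 1,701 = 6,951; P(9,5) = 15,120.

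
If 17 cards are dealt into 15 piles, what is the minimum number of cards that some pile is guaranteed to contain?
2

Working:
Pigeonhole: ⌈17/15⌉ = 2.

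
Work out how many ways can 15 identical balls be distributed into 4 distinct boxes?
816

Reasoning: C(15+4-1, 4-1) = C(18, 3) = 816.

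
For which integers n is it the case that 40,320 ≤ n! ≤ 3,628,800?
8, 9, 10

Reasoning: n! is strictly increasing; 8! = 40,320 and 10! = 3,628,800, so valid n = 8, 9, 10.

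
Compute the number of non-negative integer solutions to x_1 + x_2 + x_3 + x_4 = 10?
286

Explanation: C(10+4-1, 4-1) = 286.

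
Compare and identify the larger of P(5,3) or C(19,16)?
C(19,16)

Reasoning: P(5,3)=60, C(19,16)=969.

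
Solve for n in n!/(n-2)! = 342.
19

Reasoning: n!/(n-2)! = n×(n-1), a product of 2 consecutive integers ≈ (n−0.5)^2. 342^(1/2) + 0.5 ≈ 19.0; check n = 19: 19×18 = 342 ✓. So n = 19.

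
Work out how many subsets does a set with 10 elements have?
1,024

Explanation: Each element can be included or excluded: 2^10 = 1,024.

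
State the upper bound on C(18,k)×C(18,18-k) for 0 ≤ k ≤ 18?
2,363,904,400

Solution: C(18,k)·C(18,18-k) = C(18,k)², maximised at the centre k = 9: C(18,9)² = 2,363,904,400.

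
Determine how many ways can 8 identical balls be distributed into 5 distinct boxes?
495

Explanation: C(8+5-1, 5-1) = C(12, 4) = 495.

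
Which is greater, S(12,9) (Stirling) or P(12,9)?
S(12,9) = 9·S(11,9) + S(11,8) = 9·1,155 + 11,880 = 22,275; P(12,9) = 79,833,600.
Final answer: P(12,9)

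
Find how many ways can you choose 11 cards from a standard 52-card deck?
C(52,11) = 60,403,728,840.
Final answer: 60,403,728,840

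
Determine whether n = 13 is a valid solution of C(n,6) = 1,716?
Yes
C(13,6) = 13·12·11·10·9·8/6! = 1,235,520/720 = 1,716, which equals 1,716.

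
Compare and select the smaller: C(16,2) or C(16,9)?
C(16,2)=120, C(16,9)=11,440.

Answer: C(16,2)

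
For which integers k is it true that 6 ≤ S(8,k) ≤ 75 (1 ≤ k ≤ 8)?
7

Solution: S(8,1)=1; S(8,2)=127; S(8,3)=966; S(8,4)=1,701; S(8,5)=1,050; S(8,6)=266; S(8,7)=28; S(8,8)=1. So valid k = 7.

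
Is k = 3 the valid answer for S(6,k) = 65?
No

S(6,3) = 3·S(5,3) + S(5,2) = 3·25 + 15 = 90, which does not equal 65.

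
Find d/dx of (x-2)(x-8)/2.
(2x - 10)/2

d/dx[(x-2)(x-8)] = (x-8) + (x-2) = 2x - 10. Dividing by 2 gives (2x - 10)/2.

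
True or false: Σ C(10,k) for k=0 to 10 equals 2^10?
True
Binomial theorem: Σ C(10,k) = (1+1)^10 = 2^10 = 1,024; RHS 2^10 = 1,024.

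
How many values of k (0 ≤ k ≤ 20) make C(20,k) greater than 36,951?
9
Row 20 is unimodal and symmetric about k=20/2. C(20,5)=15,504 ≤ 36,951; C(20,6)=38,760 > 36,951; by symmetry C(20,k) > 36,951 for k = 6..14. That's 14 - 6 + 1 = 9 values.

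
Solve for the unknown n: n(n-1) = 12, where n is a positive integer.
n² − n − 12 = 0, so n = (1 ± √(1 + 4·12))/2 = (1 ± √49)/2 = (1 ± 7)/2, i.e. n = 4 or n = -3. Taking the positive root, n = 4 (check: 4×3 = 12).

Answer: 4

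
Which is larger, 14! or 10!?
14!

Explanation: 14!=87,178,291,200, 10!=3,628,800. 14! > 10!.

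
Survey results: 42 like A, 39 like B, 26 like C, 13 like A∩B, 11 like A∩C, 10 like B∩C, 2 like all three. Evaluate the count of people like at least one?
75
|A∪B∪C| = 42+39+26-13-11-10+2 = 75.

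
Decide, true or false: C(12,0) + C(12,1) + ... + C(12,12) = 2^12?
Binomial theorem with x = y = 1: Σ C(12,i) = (1+1)^12 = 2^12 = 4,096. The statement holds.

Answer: True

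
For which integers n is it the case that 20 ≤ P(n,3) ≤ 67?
4, 5

Explanation: P(3,3)=6; P(4,3)=24; P(5,3)=60; P(6,3)=120. So valid n = 4, 5.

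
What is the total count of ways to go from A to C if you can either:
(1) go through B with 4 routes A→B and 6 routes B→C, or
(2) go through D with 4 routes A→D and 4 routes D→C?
Route via B: 4×6=24. Route via D: 4×4=16. Total: 40.

Answer: 40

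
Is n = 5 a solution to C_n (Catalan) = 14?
No

Solution: C_5 = C(10,5)/(5+1) = 252/6 = 42, which does not equal 14.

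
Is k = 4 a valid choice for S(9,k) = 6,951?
S(9,4) = 4·S(8,4) + S(8,3) = 4·1,701 + 966 = 7,770, which does not equal 6,951.

Answer: No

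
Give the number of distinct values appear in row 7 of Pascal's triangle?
4

Solution: Row 7 has entries C(7,0)..C(7,7); by symmetry C(7,k)=C(7,7-k), giving 4 distinct values.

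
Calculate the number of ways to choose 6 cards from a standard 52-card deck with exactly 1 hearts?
7,484,841

Explanation: 13 hearts and 39 non-hearts: C(13,1) × C(39,5) = 13 × 575757 = 7,484,841.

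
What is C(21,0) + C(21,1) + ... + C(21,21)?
2,097,152

Explanation: Sum of binomial coefficients = 2^21 = 2,097,152.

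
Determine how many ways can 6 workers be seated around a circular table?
120

Circular arrangements: (6-1)! = 120.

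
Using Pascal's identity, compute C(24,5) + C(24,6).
177,100

Explanation: C(24,5) + C(24,6) = C(25,6) = 177,100.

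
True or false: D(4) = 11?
False
Derangements of 4 elements: D(4) = (4-1)·[D(3) + D(2)] = 3·[2 + 1] = 9.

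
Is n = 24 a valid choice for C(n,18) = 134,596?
Yes

Solution: C(24,18) = 24·23·22·21·20·19·18·17·16·15·14·13·12·11·10·9·8·7/18! = 861,733,891,296,165,888,000/6,402,373,705,728,000 = 134,596, which equals 134,596.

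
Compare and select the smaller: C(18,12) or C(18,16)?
C(18,16)

Reasoning: C(18,12)=18,564, C(18,16)=153.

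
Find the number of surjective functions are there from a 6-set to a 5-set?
1,800

Onto functions = 5! × S(6,5)
First compute S(6,5) via recurrence:
Using the Stirling recurrence: S(n,k) = k·S(n-1,k) + S(n-1,k-1)
S(6,5) = 5·S(5,5) + S(5,4)
         = 5·1 + 10
         = 5 + 10
         = 15
Then: 120 × 15 = 1,800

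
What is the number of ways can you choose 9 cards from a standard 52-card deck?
3,679,075,400

Reasoning: C(52,9) = 3,679,075,400.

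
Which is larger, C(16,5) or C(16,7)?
C(16,5)=4,368, C(16,7)=11,440.

Answer: C(16,7)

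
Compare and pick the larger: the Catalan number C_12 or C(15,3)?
C_12

Explanation: C_12 = C(24,12)/(12+1) = 2,704,156/13 = 208,012; C(15,3) = 455.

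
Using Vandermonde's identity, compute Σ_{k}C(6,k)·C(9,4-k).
1,365

Explanation: = C(6+9,4) = C(15,4) = 1,365.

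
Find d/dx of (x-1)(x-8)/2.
(2x - 9)/2

Reasoning: d/dx[(x-1)(x-8)] = (x-8) + (x-1) = 2x - 9. Dividing by 2 gives (2x - 9)/2.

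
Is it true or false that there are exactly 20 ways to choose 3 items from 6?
True
C(6,3) = 20.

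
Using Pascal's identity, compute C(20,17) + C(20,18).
1,330

Reasoning: C(20,17) + C(20,18) = C(21,18) = 1,330.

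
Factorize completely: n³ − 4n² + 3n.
n(n − 1)(n − 3)

Solution: n³ − 4n² + 3n = n(n² − 4n + 3) = n(n − 1)(n − 3).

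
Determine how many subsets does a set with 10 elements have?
1,024

Each element can be included or excluded: 2^10 = 1,024.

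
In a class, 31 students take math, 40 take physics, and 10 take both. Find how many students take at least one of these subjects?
61

Reasoning: |A∪B| = |A|+|B|-|A∩B| = 31+40-10 = 61.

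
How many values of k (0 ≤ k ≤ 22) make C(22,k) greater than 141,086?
9

Row 22 is unimodal and symmetric about k=22/2. C(22,6)=74,613 ≤ 141,086; C(22,7)=170,544 > 141,086; by symmetry C(22,k) > 141,086 for k = 7..15. That's 15 - 7 + 1 = 9 values.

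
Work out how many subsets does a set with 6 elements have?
Each element can be included or excluded: 2^6 = 64.

Answer: 64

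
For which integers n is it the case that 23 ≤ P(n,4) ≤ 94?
4

Working:
P(3,4)=0; P(4,4)=24; P(5,4)=120. So valid n = 4.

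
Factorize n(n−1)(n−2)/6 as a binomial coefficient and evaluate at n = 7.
n(n−1)(n−2)/6 = n!/(3!(n−3)!) = C(n,3). At n = 7: C(7,3) = 35.
Final answer: C(n,3); C(7,3) = 35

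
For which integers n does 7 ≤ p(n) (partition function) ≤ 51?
5, 6, 7, 8, 9, 10

Tabulating p(n) via p(n) = p(n−1) + p(n−2) − p(n−5) − p(n−7) + …: p(4)=5; p(5)=7; p(6)=11; p(7)=15; p(8)=22; p(9)=30; p(10)=42; p(11)=56. So valid n = 5, 6, 7, 8, 9, 10.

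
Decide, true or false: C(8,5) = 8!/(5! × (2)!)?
False

The correct denominator is 5!×3!, giving C(8,5) = 56; the stated RHS is 8!/(5!×2!) = 168 ≠ 56, so the statement does not hold.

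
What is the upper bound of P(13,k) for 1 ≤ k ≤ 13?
6,227,020,800

Explanation: P(13,k) increases in k, so maximum at k = 13: 13! = 6,227,020,800.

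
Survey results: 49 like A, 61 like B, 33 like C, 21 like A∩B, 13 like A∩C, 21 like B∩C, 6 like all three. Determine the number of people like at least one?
94

Working:
|A∪B∪C| = 49+61+33-21-13-21+6 = 94.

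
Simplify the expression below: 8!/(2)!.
This equals 8×7×...×3 = 20,160.
Final answer: 20,160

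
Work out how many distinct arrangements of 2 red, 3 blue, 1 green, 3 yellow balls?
Multinomial: 9!/(2! × 3! × 1! × 3!) = 5,040.
Final answer: 5,040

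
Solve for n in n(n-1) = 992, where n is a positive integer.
32

Working:
n² − n − 992 = 0, so n = (1 ± √(1 + 4·992))/2 = (1 ± √3,969)/2 = (1 ± 63)/2, i.e. n = 32 or n = -31. Taking the positive root, n = 32 (check: 32×31 = 992).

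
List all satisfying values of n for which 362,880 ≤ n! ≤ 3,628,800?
9, 10

Solution: n! is strictly increasing; 9! = 362,880 and 10! = 3,628,800, so valid n = 9, 10.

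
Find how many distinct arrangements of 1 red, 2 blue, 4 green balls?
105

Working:
Multinomial: 7!/(1! × 2! × 4!) = 105.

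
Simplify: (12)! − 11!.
439,084,800

Solution: (12)! − 11! = (12)·11! − 11! = (12−1)·11! = 11·11! = 439,084,800.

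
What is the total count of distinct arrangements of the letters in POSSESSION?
75,600

Explanation: Word has 10 letters (P=1, O=2, S=4, E=1, I=1, N=1). Arrangements: 10!/Π(k!) = 75,600.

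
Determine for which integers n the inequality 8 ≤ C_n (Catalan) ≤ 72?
C_3=5; C_4=14; C_5=42; C_6=132. So valid n = 4, 5.
Final answer: 4, 5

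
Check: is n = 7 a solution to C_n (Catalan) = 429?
C_7 = C(14,7)/(7+1) = 3,432/8 = 429, which equals 429.
Final answer: Yes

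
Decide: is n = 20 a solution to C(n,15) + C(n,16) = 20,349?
C(20,15) + C(20,16) = 15,504 + 4,845 = 20,349, which equals 20,349.
Final answer: Yes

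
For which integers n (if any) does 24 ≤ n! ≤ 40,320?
n! is strictly increasing; 4! = 24 and 8! = 40,320, so valid n = 4, 5, 6, 7, 8.

Answer: 4, 5, 6, 7, 8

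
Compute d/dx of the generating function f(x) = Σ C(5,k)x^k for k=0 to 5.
Term-by-term differentiation gives Σ k·C(5,k)x^{k-1} for k=1 to 5.
Final answer: Σ k·C(5,k)x^(k-1) for k=1 to 5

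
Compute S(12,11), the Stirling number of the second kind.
66

Using the Stirling recurrence: S(n,k) = k·S(n-1,k) + S(n-1,k-1)
S(12,11) = 11·S(11,11) + S(11,10)
         = 11·1 + 55
         = 11 + 55
         = 66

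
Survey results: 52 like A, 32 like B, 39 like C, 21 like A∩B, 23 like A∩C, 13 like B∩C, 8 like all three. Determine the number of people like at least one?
74

Explanation: |A∪B∪C| = 52+32+39-21-23-13+8 = 74.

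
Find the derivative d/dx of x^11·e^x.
(11x^10 + x^11)e^x
Product rule: d/dx[x^11]·e^x + x^11·d/dx[e^x] = 11x^{10}e^x + x^11e^x.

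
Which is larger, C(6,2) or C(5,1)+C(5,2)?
Equal

Working:
By Pascal's identity: C(6,2) = C(5,1)+C(5,2) = 15. Equal.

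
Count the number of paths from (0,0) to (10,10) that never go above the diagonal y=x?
Counted by the Catalan number C_10: C_10 = C(20,10)/(10+1) = 184,756/11 = 16,796.

Answer: 16,796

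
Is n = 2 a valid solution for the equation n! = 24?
No

Working:
2! = 2·1! = 2·1 = 2, which does not equal 24.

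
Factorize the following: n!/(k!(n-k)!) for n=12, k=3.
C(12,3) = 220

This is the binomial coefficient C(12,3) = 220.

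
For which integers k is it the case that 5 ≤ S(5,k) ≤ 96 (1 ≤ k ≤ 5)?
S(5,1)=1; S(5,2)=15; S(5,3)=25; S(5,4)=10; S(5,5)=1. So valid k = 2, 3, 4.
Final answer: 2, 3, 4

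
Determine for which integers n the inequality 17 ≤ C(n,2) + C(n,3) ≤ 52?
5, 6

Reasoning: C(4,2)+C(4,3)=10; C(5,2)+C(5,3)=20; C(6,2)+C(6,3)=35; C(7,2)+C(7,3)=56. So valid n = 5, 6.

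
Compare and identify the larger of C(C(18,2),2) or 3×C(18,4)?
C(C(18,2),2)
C(C(18,2),2)=11,628, 3×C(18,4)=9,180.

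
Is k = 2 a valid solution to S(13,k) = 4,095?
Yes

Reasoning: S(13,2) = 2·S(12,2) + S(12,1) = 2·2,047 + 1 = 4,095, which equals 4,095.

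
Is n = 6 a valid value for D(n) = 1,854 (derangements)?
No

Reasoning: D(6) = (6-1)·[D(5) + D(4)] = 5·[44 + 9] = 265, which does not equal 1,854.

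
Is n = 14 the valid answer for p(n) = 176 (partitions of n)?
No

Working:
Pentagonal recurrence p(n) = p(n−1) + p(n−2) − p(n−5) − p(n−7) + …: p(14) = p(13) + p(12) − p(9) − p(7) + p(2) = 101 + 77 − 30 − 15 + 2 = 135, which does not equal 176.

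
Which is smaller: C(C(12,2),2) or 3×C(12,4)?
3×C(12,4)

Solution: C(C(12,2),2)=2,145, 3×C(12,4)=1,485.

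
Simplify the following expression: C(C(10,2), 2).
990

Solution: C(10,2) = 45, then C(45, 2) = 990.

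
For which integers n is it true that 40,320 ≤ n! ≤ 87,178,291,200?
n! is strictly increasing; 8! = 40,320 and 14! = 87,178,291,200, so valid n = 8, 9, 10, 11, 12, 13, 14.
Final answer: 8, 9, 10, 11, 12, 13, 14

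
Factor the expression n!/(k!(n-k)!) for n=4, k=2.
C(4,2) = 6

Working:
This is the binomial coefficient C(4,2) = 6.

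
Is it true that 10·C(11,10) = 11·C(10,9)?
True

Solution: Absorption identity k·C(n,k) = n·C(n-1,k-1). LHS = 10·11 = 110; RHS = 11·10 = 110.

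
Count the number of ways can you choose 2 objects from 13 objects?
78
C(13,2) = 13! / (2! × (13-2)!)
         = 13! / (2! × 11!)
         = 78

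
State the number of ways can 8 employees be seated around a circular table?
Circular arrangements: (8-1)! = 5,040.

Answer: 5,040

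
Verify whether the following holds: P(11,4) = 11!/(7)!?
True

Reasoning: Permutation formula P(n,k) = n!/(n-k)!: 11!/7! = 39,916,800/5,040 = 7,920 = P(11,4). The statement holds.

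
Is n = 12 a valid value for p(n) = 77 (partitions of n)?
Yes

Working:
Pentagonal recurrence p(n) = p(n−1) + p(n−2) − p(n−5) − p(n−7) + …: p(12) = p(11) + p(10) − p(7) − p(5) + p(0) = 56 + 42 − 15 − 7 + 1 = 77, which equals 77.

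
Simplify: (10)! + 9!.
3,991,680

(10)! + 9! = (10)·9! + 9! = (10+1)·9! = 11·9! = 3,991,680.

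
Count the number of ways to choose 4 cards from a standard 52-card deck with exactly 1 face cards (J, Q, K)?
12 face cards and 40 non-face cards: C(12,1) × C(40,3) = 12 × 9,880 = 118,560.
Final answer: 118,560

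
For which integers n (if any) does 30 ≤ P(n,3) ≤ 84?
5
P(4,3)=24; P(5,3)=60; P(6,3)=120. So valid n = 5.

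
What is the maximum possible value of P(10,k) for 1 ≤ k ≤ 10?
3,628,800

Reasoning: P(10,k) increases in k, so maximum at k = 10: 10! = 3,628,800.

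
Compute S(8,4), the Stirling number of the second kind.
1,701

Working:
Using the Stirling recurrence: S(n,k) = k·S(n-1,k) + S(n-1,k-1)
S(8,4) = 4·S(7,4) + S(7,3)
         = 4·350 + 301
         = 1400 + 301
         = 1,701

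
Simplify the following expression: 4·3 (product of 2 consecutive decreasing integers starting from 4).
This is P(4,2) = 4!/(2)! = 12.

Answer: 12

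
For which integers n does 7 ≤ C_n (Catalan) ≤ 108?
4, 5

Solution: C_3=5; C_4=14; C_5=42; C_6=132. So valid n = 4, 5.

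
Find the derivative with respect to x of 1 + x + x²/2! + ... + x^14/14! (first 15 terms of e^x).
Differentiating term by term gives the first 14 terms of e^x.

Answer: 1 + x + x²/2! + ... + x^13/13!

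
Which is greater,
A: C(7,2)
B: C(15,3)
B

Working:
A=C(7,2)=21, B=C(15,3)=455.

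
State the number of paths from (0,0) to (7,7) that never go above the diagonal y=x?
429

Counted by the Catalan number C_7: C_7 = C(14,7)/(7+1) = 3,432/8 = 429.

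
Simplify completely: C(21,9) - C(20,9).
125,970

Explanation: C(21,9) - C(20,9) = C(20,8) = 125,970.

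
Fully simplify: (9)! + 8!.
403,200

Reasoning: (9)! + 8! = (9)·8! + 8! = (9+1)·8! = 10·8! = 403,200.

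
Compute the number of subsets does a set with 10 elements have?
1,024

Each element can be included or excluded: 2^10 = 1,024.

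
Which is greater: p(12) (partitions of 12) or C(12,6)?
C(12,6)

Working:
Pentagonal recurrence p(n) = p(n−1) + p(n−2) − p(n−5) − p(n−7) + …: p(12) = p(11) + p(10) − p(7) − p(5) + p(0) = 56 + 42 − 15 − 7 + 1 = 77; C(12,6) = 924.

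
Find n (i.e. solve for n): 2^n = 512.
9

Solution: 2^9 = 512, so n = 9.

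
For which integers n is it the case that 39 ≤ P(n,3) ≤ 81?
5

P(4,3)=24; P(5,3)=60; P(6,3)=120. So valid n = 5.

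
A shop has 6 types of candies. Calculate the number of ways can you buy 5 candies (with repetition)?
Stars and bars: C(5+6-1, 5) = C(10, 5) = 252.

Answer: 252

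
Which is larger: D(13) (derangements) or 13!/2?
13!/2
D(13) = (13-1)·[D(12) + D(11)] = 12·[176,214,841 + 14,684,570] = 2,290,792,932; 13!/2 = 6,227,020,800/2 = 3,113,510,400.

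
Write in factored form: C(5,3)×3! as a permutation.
P(5,3)

Working:
C(5,3)×3! = [5!/(3!(2)!)]×3! = 5!/(2)! = P(5,3) = 60.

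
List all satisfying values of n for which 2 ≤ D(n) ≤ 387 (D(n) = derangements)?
Using D(n) = (n−1)[D(n−1) + D(n−2)] with D(1)=0, D(2)=1: D(2)=1; D(3)=2; D(4)=9; D(5)=44; D(6)=265; D(7)=1,854. So valid n = 3, 4, 5, 6.
Final answer: 3, 4, 5, 6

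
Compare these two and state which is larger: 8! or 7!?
8!=40,320, 7!=5,040. 8! > 7!.

Answer: 8!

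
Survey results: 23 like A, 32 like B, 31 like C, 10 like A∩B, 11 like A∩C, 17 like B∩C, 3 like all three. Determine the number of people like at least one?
51

Reasoning: |A∪B∪C| = 23+32+31-10-11-17+3 = 51.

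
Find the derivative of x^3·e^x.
Product rule: d/dx[x^3]·e^x + x^3·d/dx[e^x] = 3x^{2}e^x + x^3e^x.
Final answer: (3x^2 + x^3)e^x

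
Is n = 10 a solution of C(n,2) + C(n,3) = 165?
C(10,2) + C(10,3) = 45 + 120 = 165, which equals 165.
Final answer: Yes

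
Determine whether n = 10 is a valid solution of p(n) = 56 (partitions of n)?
No

Solution: Pentagonal recurrence p(n) = p(n−1) + p(n−2) − p(n−5) − p(n−7) + …: p(10) = p(9) + p(8) − p(5) − p(3) = 30 + 22 − 7 − 3 = 42, which does not equal 56.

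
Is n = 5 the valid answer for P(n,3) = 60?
Yes
P(5,3) = 5·4·3 = 60, which equals 60.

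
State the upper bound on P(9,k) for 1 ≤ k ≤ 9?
362,880

Solution: P(9,k) increases in k, so maximum at k = 9: 9! = 362,880.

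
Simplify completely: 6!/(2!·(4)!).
15
This is C(6,2) = 15.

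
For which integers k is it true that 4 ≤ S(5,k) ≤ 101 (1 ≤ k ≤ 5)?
2, 3, 4

Reasoning: S(5,1)=1; S(5,2)=15; S(5,3)=25; S(5,4)=10; S(5,5)=1. So valid k = 2, 3, 4.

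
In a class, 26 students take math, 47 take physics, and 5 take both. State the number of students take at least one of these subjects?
|A∪B| = |A|+|B|-|A∩B| = 26+47-5 = 68.

Answer: 68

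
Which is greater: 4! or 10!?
10!

Working:
4!=24, 10!=3,628,800. 10! > 4!.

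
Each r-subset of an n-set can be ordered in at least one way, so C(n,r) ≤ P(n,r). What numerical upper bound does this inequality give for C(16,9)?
4,151,347,200

Solution: P(16,9) = 16·15·14·13·12·11·10·9·8 = 4,151,347,200, so C(16,9) ≤ 4,151,347,200. (The bound is loose by a factor of 9! = 362,880: C(16,9) = 4,151,347,200/362,880 = 11,440.)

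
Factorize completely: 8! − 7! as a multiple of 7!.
7 × 7! = 35,280

Explanation: 8! − 7! = 8·7! − 7! = (8 − 1)·7! = 7 × 7! = 35,280.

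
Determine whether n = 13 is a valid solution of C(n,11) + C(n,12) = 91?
Yes
C(13,11) + C(13,12) = 78 + 13 = 91, which equals 91.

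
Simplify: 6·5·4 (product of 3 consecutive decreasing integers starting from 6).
120

Solution: This is P(6,3) = 6!/(3)! = 120.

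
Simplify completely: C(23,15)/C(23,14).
3/5

C(n,k+1)/C(n,k) = (n−k)/(k+1). Here (23−14)/(14+1) = 9/15 = 3/5.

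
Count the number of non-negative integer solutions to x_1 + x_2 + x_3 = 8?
45

Working:
C(8+3-1, 3-1) = 45.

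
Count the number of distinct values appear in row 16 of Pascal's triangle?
9
Row 16 has entries C(16,0)..C(16,16); by symmetry C(16,k)=C(16,16-k), giving 9 distinct values.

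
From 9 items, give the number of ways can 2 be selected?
36

Working:
C(9,2) = 9! / (2! × (9-2)!)
         = 9! / (2! × 7!)
         = 36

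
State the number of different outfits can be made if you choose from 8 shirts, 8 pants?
64
By the multiplication principle: 8 × 8 = 64.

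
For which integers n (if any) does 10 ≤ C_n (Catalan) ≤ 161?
4, 5, 6
C_3=5; C_4=14; C_5=42; C_6=132; C_7=429. So valid n = 4, 5, 6.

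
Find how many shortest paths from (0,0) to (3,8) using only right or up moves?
165
Choose 3 rights from 11 moves: C(11,3) = 165.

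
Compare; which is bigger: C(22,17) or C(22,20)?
C(22,17)
C(22,17)=26,334, C(22,20)=231.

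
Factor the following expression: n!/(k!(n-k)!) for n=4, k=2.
This is the binomial coefficient C(4,2) = 6.

Answer: C(4,2) = 6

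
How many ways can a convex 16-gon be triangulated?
2,674,440
Using the Catalan number formula: C_n = C(2n, n) / (n+1)
C_14 = C(28, 14) / (14+1)
     = 40116600 / 15
     = 2,674,440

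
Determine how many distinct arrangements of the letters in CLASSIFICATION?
1,816,214,400

Explanation: Word has 14 letters (C=2, L=1, A=2, S=2, I=3, F=1, T=1, O=1, N=1). Arrangements: 14!/Π(k!) = 1,816,214,400.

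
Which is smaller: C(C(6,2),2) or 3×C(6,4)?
3×C(6,4)

Reasoning: C(C(6,2),2)=105, 3×C(6,4)=45.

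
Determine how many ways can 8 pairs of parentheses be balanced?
1,430

Working:
Using the Catalan number formula: C_n = C(2n, n) / (n+1)
C_8 = C(16, 8) / (8+1)
     = 12870 / 9
     = 1,430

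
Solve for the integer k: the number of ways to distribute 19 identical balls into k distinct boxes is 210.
3

Explanation: Stars and bars: the count is C(19+k−1, k−1), increasing in k. k=2: C(20,1) = 20, k=3: C(21,2) = 210 ✓. So k = 3.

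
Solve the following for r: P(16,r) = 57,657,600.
P(16,r) = 16·15·…·(16−r+1), a product of r factors. Multiplying down from 16: 16 = 16; 16·15 = 240; 16·15·14 = 3,360; 16·15·14·13 = 43,680; 16·15·14·13·12 = 524,160; 16·15·14·13·12·11 = 5,765,760; 16·15·14·13·12·11·10 = 57,657,600 ✓ (7 factors). So r = 7.

Answer: 7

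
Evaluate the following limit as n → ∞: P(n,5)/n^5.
1

Reasoning: P(n,5) = n(n-1)···(n-4) ≈ n^5 for large n. Limit = 1.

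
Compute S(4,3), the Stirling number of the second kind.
6

Reasoning: Using the Stirling recurrence: S(n,k) = k·S(n-1,k) + S(n-1,k-1)
S(4,3) = 3·S(3,3) + S(3,2)
         = 3·1 + 3
         = 3 + 3
         = 6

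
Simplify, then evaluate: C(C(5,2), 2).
C(5,2) = 10, then C(10, 2) = 45.
Final answer: 45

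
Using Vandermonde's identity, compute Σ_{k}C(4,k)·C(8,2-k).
66
= C(4+8,2) = C(12,2) = 66.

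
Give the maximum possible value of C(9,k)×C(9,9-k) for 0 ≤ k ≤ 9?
15,876

Reasoning: C(9,k)·C(9,9-k) = C(9,k)², maximised at the centre k = 4: C(9,4)² = 15,876.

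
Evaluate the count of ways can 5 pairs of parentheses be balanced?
42

Solution: Using the Catalan number formula: C_n = C(2n, n) / (n+1)
C_5 = C(10, 5) / (5+1)
     = 252 / 6
     = 42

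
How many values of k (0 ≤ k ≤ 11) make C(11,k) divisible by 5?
6

Working:
Checking C(11,k) mod 5 for k = 0..11: divisible at k = 2, 3, 4, 7, 8, 9. That's 6 values.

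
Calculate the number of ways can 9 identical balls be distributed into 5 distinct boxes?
715

Reasoning: C(9+5-1, 5-1) = C(13, 4) = 715.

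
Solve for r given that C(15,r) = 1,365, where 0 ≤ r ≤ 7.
4

Explanation: C(15,r) is increasing for 0 ≤ r ≤ 7. Stepping up (C(15,r+1) = C(15,r)·(15−r)/(r+1)): C(15,1) = 15, C(15,2) = 105, C(15,3) = 455, C(15,4) = 1,365 ✓. So r = 4.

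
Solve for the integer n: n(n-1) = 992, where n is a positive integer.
32

Solution: n² − n − 992 = 0, so n = (1 ± √(1 + 4·992))/2 = (1 ± √3,969)/2 = (1 ± 63)/2, i.e. n = 32 or n = -31. Taking the positive root, n = 32 (check: 32×31 = 992).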